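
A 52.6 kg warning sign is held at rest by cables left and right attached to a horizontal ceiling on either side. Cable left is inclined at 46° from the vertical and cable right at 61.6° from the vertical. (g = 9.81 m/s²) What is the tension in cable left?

T_left ≈ 476 N

Angles from the horizontal: cable left is 90° − 46° = 44°, cable right is 90° − 61.6° = 28.4°.
Weight W = 52.6 × 9.81 = 516 N acts straight down.
Horizontal: T_left cos 44° = T_right cos 28.4°  →  T_right = 0.8178 T_left.
Vertical: T_left sin 44° + T_right sin 28.4° = 516.
Substituting the horizontal relation into the vertical equation gives 1.084 T_left = 516, so T_left = 476.2 N.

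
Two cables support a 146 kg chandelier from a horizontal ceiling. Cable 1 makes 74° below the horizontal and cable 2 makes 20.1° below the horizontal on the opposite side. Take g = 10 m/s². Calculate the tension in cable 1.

Weight W = 146 × 10 = 1460 N acts straight down.
Horizontal: T_1 cos 74° = T_2 cos 20.1°  →  T_2 = 0.2935 T_1.
Vertical: T_1 sin 74° + T_2 sin 20.1° = 1460.
Substituting the horizontal relation into the vertical equation gives 1.062 T_1 = 1460, so T_1 = 1375 N.

T_1 ≈ 1370 N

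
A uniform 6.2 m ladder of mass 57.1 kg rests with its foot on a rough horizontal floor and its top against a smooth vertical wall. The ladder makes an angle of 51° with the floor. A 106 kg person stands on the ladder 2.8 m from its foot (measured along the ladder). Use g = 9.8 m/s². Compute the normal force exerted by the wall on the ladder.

N_wall ≈ 606 N

Torques about the foot: N_wall · 6.2 sin 51° = 57.1×9.8×3.1 cos 51° + 106×9.8×2.8 cos 51° → N_wall = 606.47 N.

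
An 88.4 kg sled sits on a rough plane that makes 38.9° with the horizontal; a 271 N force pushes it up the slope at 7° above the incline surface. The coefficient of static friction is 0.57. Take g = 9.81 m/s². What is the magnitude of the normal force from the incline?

N ≈ 642 N

Axes along / perpendicular to the incline. W sin 38.9° = 544.6 N down-slope; W cos 38.9° = 674.9 N into the surface.
Perpendicular: N = W cos 38.9° − P sin 7° = 674.9 − 33.03 = 641.9 N.
Along incline: P cos 7° + f = W sin 38.9° (friction acts up-slope) → f = 544.6 − 269 = 275.6 N.
|f| = 275.6 N ≤ μN = 365.9 N, so the sled is indeed static.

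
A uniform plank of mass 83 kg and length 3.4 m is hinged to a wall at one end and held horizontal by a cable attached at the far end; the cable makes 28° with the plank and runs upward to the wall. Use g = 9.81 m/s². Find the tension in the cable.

T ≈ 867 N

Take torques about the hinge: T sin 28° · 3.4 = 83×9.81×1.7 = 1384.2 N·m.
So T = 1384.2 / (0.4695 × 3.4) = 867.18 N.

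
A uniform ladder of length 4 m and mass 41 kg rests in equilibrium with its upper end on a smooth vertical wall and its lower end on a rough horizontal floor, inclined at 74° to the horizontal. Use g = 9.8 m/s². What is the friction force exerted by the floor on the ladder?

Torques about the foot: N_wall · 4 sin 74° = 41×9.8×2 cos 74° → N_wall = 57.607 N.
ΣF_x = 0: f_floor = N_wall = 57.607 N.

f ≈ 57.6 N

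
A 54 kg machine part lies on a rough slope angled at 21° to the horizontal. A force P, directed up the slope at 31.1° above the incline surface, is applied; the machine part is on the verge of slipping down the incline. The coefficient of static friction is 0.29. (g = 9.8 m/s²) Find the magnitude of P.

On the verge of sliding down the incline, friction equals μN and acts up the slope.
Perpendicular: N + P sin 31.1° = W cos 21° = 494.1 N.
Along incline: P cos 31.1° + μN = W sin 21° with W sin 21° = 189.6 N.
Solving the pair for P and N: P = 65.64 N, N = 460.1 N (and f = μN = 133.4 N).

P ≈ 65.6 N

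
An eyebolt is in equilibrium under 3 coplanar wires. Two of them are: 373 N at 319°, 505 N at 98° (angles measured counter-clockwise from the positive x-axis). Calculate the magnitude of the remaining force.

F ≈ 331 N

Sum the known components: ΣF_x = 211.2 N, ΣF_y = 255.4 N.
For equilibrium the remaining force must supply (−ΣF_x, −ΣF_y) = (-211.2, -255.4) N.
Magnitude = √((-211.2)² + (-255.4)²) = 331.4 N; direction = atan2(-255.4, -211.2) = 230.4°.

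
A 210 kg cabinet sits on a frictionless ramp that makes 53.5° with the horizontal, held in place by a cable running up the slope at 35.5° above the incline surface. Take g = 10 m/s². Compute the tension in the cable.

T ≈ 2070 N

Take axes along and perpendicular to the incline. Weight components: W sin 53.5° = 1688 N down-slope, W cos 53.5° = 1249 N into the surface.
Along incline: T cos 35.5° = W sin 53.5° → T = 2074 N.
Perpendicular: N = W cos 53.5° − T sin 35.5° = 45.02 N.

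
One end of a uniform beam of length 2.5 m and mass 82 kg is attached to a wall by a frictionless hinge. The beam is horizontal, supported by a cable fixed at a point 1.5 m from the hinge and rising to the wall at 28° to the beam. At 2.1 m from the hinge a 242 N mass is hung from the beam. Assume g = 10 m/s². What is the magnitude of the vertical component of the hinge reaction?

Take torques about the hinge: T sin 28° · 1.5 = 82×10×1.25 + 242×2.1 = 1533.2 N·m.
So T = 1533.2 / (0.4695 × 1.5) = 2177.2 N.
ΣF_y = 0: H_y = (82×10 + 242) − T sin 28° = 1062 − 1022.1 = 39.867 N.

|H_y| ≈ 39.9 N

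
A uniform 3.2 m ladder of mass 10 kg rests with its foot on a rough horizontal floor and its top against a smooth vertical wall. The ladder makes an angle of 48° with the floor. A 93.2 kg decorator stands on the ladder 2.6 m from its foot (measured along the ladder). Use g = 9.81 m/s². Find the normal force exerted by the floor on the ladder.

ΣF_y = 0: N_floor = 10×9.81 + 93.2×9.81 = 1012.4 N.

N_floor ≈ 1010 N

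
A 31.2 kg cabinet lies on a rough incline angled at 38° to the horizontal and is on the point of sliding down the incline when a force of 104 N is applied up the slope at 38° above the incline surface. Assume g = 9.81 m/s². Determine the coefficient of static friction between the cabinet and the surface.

On the verge of sliding down the incline, friction is at its maximum μN and acts up the slope.
Perpendicular to incline: N = W cos 38° − P sin 38° = 241.2 − 64.03 = 177.2 N.
Along incline: P cos 38° + μN = W sin 38° → μ = (W sin 38° − P cos 38°) / N = 0.6011.

μ ≈ 0.601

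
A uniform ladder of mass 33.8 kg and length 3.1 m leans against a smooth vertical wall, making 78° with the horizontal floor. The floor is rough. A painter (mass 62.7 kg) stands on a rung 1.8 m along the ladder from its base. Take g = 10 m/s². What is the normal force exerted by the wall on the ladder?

Torques about the foot: N_wall · 3.1 sin 78° = 33.8×10×1.55 cos 78° + 62.7×10×1.8 cos 78° → N_wall = 113.31 N.

N_wall ≈ 113 N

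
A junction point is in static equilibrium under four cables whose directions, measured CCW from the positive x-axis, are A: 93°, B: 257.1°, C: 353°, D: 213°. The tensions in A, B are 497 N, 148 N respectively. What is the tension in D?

T_D ≈ 532 N

Resolve: ΣF_x = 497 cos 93° + 148 cos 257.1° + T_C cos 353° + T_D cos 213° = 0.
        ΣF_y = 497 sin 93° + 148 sin 257.1° + T_C sin 353° + T_D sin 213° = 0.
The known terms sum to (-59.05, 352.1) N, so 0.9925 T_C − 0.8387 T_D = 59.05 and -0.1219 T_C − 0.5446 T_D = -352.1.
Solving simultaneously: T_C = 509.4 N, T_D = 532.4 N.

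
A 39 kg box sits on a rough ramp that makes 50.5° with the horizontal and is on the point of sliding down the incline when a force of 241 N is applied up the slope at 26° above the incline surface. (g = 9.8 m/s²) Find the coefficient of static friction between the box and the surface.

On the verge of sliding down the incline, friction is at its maximum μN and acts up the slope.
Perpendicular to incline: N = W cos 50.5° − P sin 26° = 243.1 − 105.6 = 137.5 N.
Along incline: P cos 26° + μN = W sin 50.5° → μ = (W sin 50.5° − P cos 26°) / N = 0.5697.

μ ≈ 0.570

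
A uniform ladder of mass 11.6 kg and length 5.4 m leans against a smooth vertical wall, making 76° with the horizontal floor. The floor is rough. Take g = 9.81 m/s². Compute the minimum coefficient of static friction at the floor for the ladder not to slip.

ΣF_y = 0: N_floor = 11.6×9.81 = 113.8 N.
Torques about the foot: N_wall · 5.4 sin 76° = 11.6×9.81×2.7 cos 76° → N_wall = 14.186 N.
ΣF_x = 0: f_floor = N_wall = 14.186 N.
μ_min = f_floor / N_floor = 14.186 / 113.8 = 0.1247.

μ_min ≈ 0.125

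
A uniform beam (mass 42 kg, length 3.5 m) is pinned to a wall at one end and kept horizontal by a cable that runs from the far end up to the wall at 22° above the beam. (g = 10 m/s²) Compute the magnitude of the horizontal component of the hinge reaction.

H_x ≈ 520 N

Take torques about the hinge: T sin 22° · 3.5 = 42×10×1.75 = 735 N·m.
So T = 735 / (0.3746 × 3.5) = 560.59 N.
ΣF_x = 0: H_x = T cos 22° = 519.77 N.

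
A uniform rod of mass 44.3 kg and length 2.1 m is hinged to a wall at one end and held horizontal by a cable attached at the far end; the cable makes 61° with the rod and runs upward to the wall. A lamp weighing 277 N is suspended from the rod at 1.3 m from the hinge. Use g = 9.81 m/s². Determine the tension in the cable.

Take torques about the hinge: T sin 61° · 2.1 = 44.3×9.81×1.05 + 277×1.3 = 816.41 N·m.
So T = 816.41 / (0.8746 × 2.1) = 444.5 N.

T ≈ 444 N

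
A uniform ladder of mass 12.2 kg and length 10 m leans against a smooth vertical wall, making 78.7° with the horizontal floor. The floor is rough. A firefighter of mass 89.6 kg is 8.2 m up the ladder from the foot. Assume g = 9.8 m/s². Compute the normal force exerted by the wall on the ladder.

N_wall ≈ 156 N

Torques about the foot: N_wall · 10 sin 78.7° = 12.2×9.8×5 cos 78.7° + 89.6×9.8×8.2 cos 78.7° → N_wall = 155.82 N.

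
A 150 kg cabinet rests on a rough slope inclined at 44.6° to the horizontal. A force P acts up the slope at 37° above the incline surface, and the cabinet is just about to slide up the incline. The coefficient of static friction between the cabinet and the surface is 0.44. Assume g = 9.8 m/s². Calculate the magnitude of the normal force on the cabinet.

On the verge of sliding up the incline, friction equals μN and acts down the slope.
Perpendicular: N + P sin 37° = W cos 44.6° = 1047 N.
Along incline: P cos 37° = W sin 44.6° + μN  with W sin 44.6° = 1032 N.
Solving the pair for P and N: P = 1404 N, N = 201.9 N (and f = μN = 88.85 N).

N ≈ 202 N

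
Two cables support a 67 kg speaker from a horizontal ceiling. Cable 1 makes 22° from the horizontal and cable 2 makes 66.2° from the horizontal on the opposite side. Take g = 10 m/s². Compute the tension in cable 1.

Weight W = 67 × 10 = 670 N acts straight down.
Horizontal: T_1 cos 22° = T_2 cos 66.2°  →  T_2 = 2.298 T_1.
Vertical: T_1 sin 22° + T_2 sin 66.2° = 670.
Substituting the horizontal relation into the vertical equation gives 2.477 T_1 = 670, so T_1 = 270.5 N.

T_1 ≈ 271 N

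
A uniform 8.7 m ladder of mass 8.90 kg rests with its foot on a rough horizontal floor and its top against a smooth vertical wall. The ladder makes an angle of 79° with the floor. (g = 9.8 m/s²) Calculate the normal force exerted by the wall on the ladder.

Torques about the foot: N_wall · 8.7 sin 79° = 8.90×9.8×4.35 cos 79° → N_wall = 8.4769 N.

N_wall ≈ 8.48 N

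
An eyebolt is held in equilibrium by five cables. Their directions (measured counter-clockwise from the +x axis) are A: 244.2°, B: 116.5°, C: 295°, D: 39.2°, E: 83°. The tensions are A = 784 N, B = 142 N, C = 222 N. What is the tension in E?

T_E ≈ 590 N

Resolve: ΣF_x = 784 cos 244.2° + 142 cos 116.5° + 222 cos 295° + T_D cos 39.2° + T_E cos 83° = 0.
        ΣF_y = 784 sin 244.2° + 142 sin 116.5° + 222 sin 295° + T_D sin 39.2° + T_E sin 83° = 0.
The known terms sum to (-310.8, -780) N, so 0.7749 T_D + 0.1219 T_E = 310.8 and 0.6320 T_D + 0.9925 T_E = 780.
Solving simultaneously: T_D = 308.3 N, T_E = 589.5 N.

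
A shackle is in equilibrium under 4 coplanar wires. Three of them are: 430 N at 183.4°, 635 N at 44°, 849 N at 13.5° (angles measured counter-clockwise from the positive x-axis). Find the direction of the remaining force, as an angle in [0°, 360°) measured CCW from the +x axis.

Sum the known components: ΣF_x = 853.1 N, ΣF_y = 613.8 N.
For equilibrium the remaining force must supply (−ΣF_x, −ΣF_y) = (-853.1, -613.8) N.
Magnitude = √((-853.1)² + (-613.8)²) = 1051 N; direction = atan2(-613.8, -853.1) = 215.7°.

θ ≈ 216°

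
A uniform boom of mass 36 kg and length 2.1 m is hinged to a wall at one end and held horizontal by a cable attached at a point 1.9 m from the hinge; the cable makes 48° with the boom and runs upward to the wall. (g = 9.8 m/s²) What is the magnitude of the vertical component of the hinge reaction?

|H_y| ≈ 158 N

Take torques about the hinge: T sin 48° · 1.9 = 36×9.8×1.05 = 370.44 N·m.
So T = 370.44 / (0.7431 × 1.9) = 262.36 N.
ΣF_y = 0: H_y = (36×9.8) − T sin 48° = 352.8 − 194.97 = 157.83 N.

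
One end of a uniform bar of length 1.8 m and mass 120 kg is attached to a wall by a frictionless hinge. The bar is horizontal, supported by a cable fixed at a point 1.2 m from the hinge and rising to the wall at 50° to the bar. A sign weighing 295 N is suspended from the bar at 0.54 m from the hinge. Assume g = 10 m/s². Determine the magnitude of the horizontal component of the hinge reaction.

H_x ≈ 867 N

Take torques about the hinge: T sin 50° · 1.2 = 120×10×0.9 + 295×0.54 = 1239.3 N·m.
So T = 1239.3 / (0.7660 × 1.2) = 1348.2 N.
ΣF_x = 0: H_x = T cos 50° = 866.58 N.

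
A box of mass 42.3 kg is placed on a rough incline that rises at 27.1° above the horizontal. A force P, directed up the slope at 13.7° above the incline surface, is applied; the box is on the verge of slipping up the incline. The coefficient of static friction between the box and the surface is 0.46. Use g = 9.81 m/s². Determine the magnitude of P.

P ≈ 332 N

On the verge of sliding up the incline, friction equals μN and acts down the slope.
Perpendicular: N + P sin 13.7° = W cos 27.1° = 369.4 N.
Along incline: P cos 13.7° = W sin 27.1° + μN  with W sin 27.1° = 189 N.
Solving the pair for P and N: P = 332.2 N, N = 290.7 N (and f = μN = 133.7 N).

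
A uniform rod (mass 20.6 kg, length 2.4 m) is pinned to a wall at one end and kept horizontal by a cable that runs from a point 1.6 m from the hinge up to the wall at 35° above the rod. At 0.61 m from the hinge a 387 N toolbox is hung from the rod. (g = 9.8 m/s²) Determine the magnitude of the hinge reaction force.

|H| ≈ 516 N

Take torques about the hinge: T sin 35° · 1.6 = 20.6×9.8×1.2 + 387×0.61 = 478.33 N·m.
So T = 478.33 / (0.5736 × 1.6) = 521.21 N.
ΣF_x = 0: H_x = T cos 35° = 426.95 N.
ΣF_y = 0: H_y = (20.6×9.8 + 387) − T sin 35° = 588.88 − 298.95 = 289.93 N.
|H| = √(H_x² + H_y²) = √((426.95)² + (289.93)²) = 516.08 N.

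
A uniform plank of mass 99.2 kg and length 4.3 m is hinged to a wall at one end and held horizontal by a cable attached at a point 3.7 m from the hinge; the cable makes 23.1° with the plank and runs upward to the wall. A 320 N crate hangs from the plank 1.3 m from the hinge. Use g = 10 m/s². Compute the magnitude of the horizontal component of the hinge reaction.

Take torques about the hinge: T sin 23.1° · 3.7 = 99.2×10×2.15 + 320×1.3 = 2548.8 N·m.
So T = 2548.8 / (0.3923 × 3.7) = 1755.8 N.
ΣF_x = 0: H_x = T cos 23.1° = 1615 N.

H_x ≈ 1620 N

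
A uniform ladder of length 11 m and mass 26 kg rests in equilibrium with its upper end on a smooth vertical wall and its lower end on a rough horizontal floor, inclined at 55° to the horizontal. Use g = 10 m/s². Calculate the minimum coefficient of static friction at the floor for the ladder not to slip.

μ_min ≈ 0.350

ΣF_y = 0: N_floor = 26×10 = 260 N.
Torques about the foot: N_wall · 11 sin 55° = 26×10×5.5 cos 55° → N_wall = 91.027 N.
ΣF_x = 0: f_floor = N_wall = 91.027 N.
μ_min = f_floor / N_floor = 91.027 / 260 = 0.3501.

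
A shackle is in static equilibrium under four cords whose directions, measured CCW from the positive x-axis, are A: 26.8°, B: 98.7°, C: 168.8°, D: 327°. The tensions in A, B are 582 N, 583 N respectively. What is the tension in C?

Resolve: ΣF_x = 582 cos 26.8° + 583 cos 98.7° + T_C cos 168.8° + T_D cos 327° = 0.
        ΣF_y = 582 sin 26.8° + 583 sin 98.7° + T_C sin 168.8° + T_D sin 327° = 0.
The known terms sum to (431.3, 838.7) N, so -0.9810 T_C + 0.8387 T_D = -431.3 and 0.1942 T_C − 0.5446 T_D = -838.7.
Solving simultaneously: T_C = 2527 N, T_D = 2441 N.

T_C ≈ 2530 N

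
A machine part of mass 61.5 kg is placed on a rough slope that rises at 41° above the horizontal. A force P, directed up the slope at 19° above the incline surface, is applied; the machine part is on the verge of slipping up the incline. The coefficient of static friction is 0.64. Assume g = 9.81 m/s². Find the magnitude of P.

P ≈ 596 N

On the verge of sliding up the incline, friction equals μN and acts down the slope.
Perpendicular: N + P sin 19° = W cos 41° = 455.3 N.
Along incline: P cos 19° = W sin 41° + μN  with W sin 41° = 395.8 N.
Solving the pair for P and N: P = 595.6 N, N = 261.4 N (and f = μN = 167.3 N).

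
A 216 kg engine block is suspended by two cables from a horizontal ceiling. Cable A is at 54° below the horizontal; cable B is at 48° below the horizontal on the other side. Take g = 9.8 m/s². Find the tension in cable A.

T_A ≈ 1450 N

Weight W = 216 × 9.8 = 2117 N acts straight down.
Horizontal: T_A cos 54° = T_B cos 48°  →  T_B = 0.8784 T_A.
Vertical: T_A sin 54° + T_B sin 48° = 2117.
Substituting the horizontal relation into the vertical equation gives 1.462 T_A = 2117, so T_A = 1448 N.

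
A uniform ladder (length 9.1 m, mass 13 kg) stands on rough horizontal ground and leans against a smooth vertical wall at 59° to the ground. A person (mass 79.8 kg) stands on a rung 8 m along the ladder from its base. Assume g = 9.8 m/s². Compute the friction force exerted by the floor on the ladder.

Torques about the foot: N_wall · 9.1 sin 59° = 13×9.8×4.55 cos 59° + 79.8×9.8×8 cos 59° → N_wall = 451.37 N.
ΣF_x = 0: f_floor = N_wall = 451.37 N.

f ≈ 451 N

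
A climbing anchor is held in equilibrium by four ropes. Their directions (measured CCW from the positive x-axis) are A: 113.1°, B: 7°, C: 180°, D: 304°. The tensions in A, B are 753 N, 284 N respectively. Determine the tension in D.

Resolve: ΣF_x = 753 cos 113.1° + 284 cos 7° + T_C cos 180° + T_D cos 304° = 0.
        ΣF_y = 753 sin 113.1° + 284 sin 7° + T_C sin 180° + T_D sin 304° = 0.
The known terms sum to (-13.55, 727.2) N, so -1.0000 T_C + 0.5592 T_D = 13.55 and 0.0000 T_C − 0.8290 T_D = -727.2.
Solving simultaneously: T_C = 477 N, T_D = 877.2 N.

T_D ≈ 877 N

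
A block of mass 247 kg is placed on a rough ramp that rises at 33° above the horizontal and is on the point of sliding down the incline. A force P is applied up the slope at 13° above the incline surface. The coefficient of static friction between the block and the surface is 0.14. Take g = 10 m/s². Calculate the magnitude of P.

On the verge of sliding down the incline, friction equals μN and acts up the slope.
Perpendicular: N + P sin 13° = W cos 33° = 2072 N.
Along incline: P cos 13° + μN = W sin 33° with W sin 33° = 1345 N.
Solving the pair for P and N: P = 1119 N, N = 1820 N (and f = μN = 254.8 N).

P ≈ 1120 N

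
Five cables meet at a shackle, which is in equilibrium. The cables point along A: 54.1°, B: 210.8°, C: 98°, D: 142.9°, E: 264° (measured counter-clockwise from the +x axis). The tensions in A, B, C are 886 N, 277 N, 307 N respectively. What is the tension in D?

T_D ≈ 170 N

Resolve: ΣF_x = 886 cos 54.1° + 277 cos 210.8° + 307 cos 98° + T_D cos 142.9° + T_E cos 264° = 0.
        ΣF_y = 886 sin 54.1° + 277 sin 210.8° + 307 sin 98° + T_D sin 142.9° + T_E sin 264° = 0.
The known terms sum to (238.9, 879.9) N, so -0.7976 T_D − 0.1045 T_E = -238.9 and 0.6032 T_D − 0.9945 T_E = -879.9.
Solving simultaneously: T_D = 170 N, T_E = 987.8 N.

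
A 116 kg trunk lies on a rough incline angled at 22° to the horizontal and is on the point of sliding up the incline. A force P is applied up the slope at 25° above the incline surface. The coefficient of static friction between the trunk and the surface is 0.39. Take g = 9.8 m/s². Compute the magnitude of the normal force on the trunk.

On the verge of sliding up the incline, friction equals μN and acts down the slope.
Perpendicular: N + P sin 25° = W cos 22° = 1054 N.
Along incline: P cos 25° = W sin 22° + μN  with W sin 22° = 425.9 N.
Solving the pair for P and N: P = 781.3 N, N = 723.8 N (and f = μN = 282.3 N).

N ≈ 724 N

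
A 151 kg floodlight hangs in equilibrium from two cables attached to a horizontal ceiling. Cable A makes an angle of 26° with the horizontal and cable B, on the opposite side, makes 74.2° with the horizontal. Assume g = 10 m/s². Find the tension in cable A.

T_A ≈ 418 N

Weight W = 151 × 10 = 1510 N acts straight down.
Horizontal: T_A cos 26° = T_B cos 74.2°  →  T_B = 3.301 T_A.
Vertical: T_A sin 26° + T_B sin 74.2° = 1510.
Substituting the horizontal relation into the vertical equation gives 3.615 T_A = 1510, so T_A = 417.7 N.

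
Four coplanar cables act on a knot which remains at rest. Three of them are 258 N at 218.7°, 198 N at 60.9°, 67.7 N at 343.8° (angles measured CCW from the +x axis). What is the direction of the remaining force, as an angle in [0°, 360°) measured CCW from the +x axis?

θ ≈ 10.2°

Sum the known components: ΣF_x = -40.04 N, ΣF_y = -7.193 N.
For equilibrium the remaining force must supply (−ΣF_x, −ΣF_y) = (40.04, 7.193) N.
Magnitude = √((40.04)² + (7.193)²) = 40.69 N; direction = atan2(7.193, 40.04) = 10.2°.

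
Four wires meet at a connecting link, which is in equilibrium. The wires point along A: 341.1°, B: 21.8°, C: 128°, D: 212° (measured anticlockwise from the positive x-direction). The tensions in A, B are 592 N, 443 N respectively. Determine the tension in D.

Resolve: ΣF_x = 592 cos 341.1° + 443 cos 21.8° + T_C cos 128° + T_D cos 212° = 0.
        ΣF_y = 592 sin 341.1° + 443 sin 21.8° + T_C sin 128° + T_D sin 212° = 0.
The known terms sum to (971.4, -27.24) N, so -0.6157 T_C − 0.8480 T_D = -971.4 and 0.7880 T_C − 0.5299 T_D = 27.24.
Solving simultaneously: T_C = 540.8 N, T_D = 752.8 N.

T_D ≈ 753 N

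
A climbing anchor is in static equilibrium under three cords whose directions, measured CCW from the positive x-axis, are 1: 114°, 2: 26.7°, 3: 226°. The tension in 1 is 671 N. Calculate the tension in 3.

T_3 ≈ 2030 N

Resolve: ΣF_x = 671 cos 114° + T_2 cos 26.7° + T_3 cos 226° = 0.
        ΣF_y = 671 sin 114° + T_2 sin 26.7° + T_3 sin 226° = 0.
The known terms sum to (-272.9, 613) N, so 0.8934 T_2 − 0.6947 T_3 = 272.9 and 0.4493 T_2 − 0.7193 T_3 = -613.
Solving simultaneously: T_2 = 1882 N, T_3 = 2028 N.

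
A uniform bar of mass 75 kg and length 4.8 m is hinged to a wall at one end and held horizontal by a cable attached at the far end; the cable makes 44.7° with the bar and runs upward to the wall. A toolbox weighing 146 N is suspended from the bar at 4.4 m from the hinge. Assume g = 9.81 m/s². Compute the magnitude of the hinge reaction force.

|H| ≈ 634 N

Take torques about the hinge: T sin 44.7° · 4.8 = 75×9.81×2.4 + 146×4.4 = 2408.2 N·m.
So T = 2408.2 / (0.7034 × 4.8) = 713.27 N.
ΣF_x = 0: H_x = T cos 44.7° = 506.99 N.
ΣF_y = 0: H_y = (75×9.81 + 146) − T sin 44.7° = 881.75 − 501.71 = 380.04 N.
|H| = √(H_x² + H_y²) = √((506.99)² + (380.04)²) = 633.62 N.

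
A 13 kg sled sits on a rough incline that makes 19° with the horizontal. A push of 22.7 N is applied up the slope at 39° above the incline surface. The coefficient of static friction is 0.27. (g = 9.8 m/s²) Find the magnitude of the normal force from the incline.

Axes along / perpendicular to the incline. W sin 19° = 41.48 N down-slope; W cos 19° = 120.5 N into the surface.
Perpendicular: N = W cos 19° − P sin 39° = 120.5 − 14.29 = 106.2 N.
Along incline: P cos 39° + f = W sin 19° (friction acts up-slope) → f = 41.48 − 17.64 = 23.84 N.
|f| = 23.84 N ≤ μN = 28.67 N, so the sled is indeed static.

N ≈ 106 N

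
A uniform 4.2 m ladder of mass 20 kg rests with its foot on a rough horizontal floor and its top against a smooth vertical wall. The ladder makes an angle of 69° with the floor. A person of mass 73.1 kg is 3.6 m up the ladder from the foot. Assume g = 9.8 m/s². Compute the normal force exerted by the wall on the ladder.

Torques about the foot: N_wall · 4.2 sin 69° = 20×9.8×2.1 cos 69° + 73.1×9.8×3.6 cos 69° → N_wall = 273.33 N.

N_wall ≈ 273 N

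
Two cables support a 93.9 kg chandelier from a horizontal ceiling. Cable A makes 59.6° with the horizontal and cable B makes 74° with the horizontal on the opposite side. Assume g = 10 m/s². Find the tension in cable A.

Weight W = 93.9 × 10 = 939 N acts straight down.
Horizontal: T_A cos 59.6° = T_B cos 74°  →  T_B = 1.836 T_A.
Vertical: T_A sin 59.6° + T_B sin 74° = 939.
Substituting the horizontal relation into the vertical equation gives 2.627 T_A = 939, so T_A = 357.4 N.

T_A ≈ 357 N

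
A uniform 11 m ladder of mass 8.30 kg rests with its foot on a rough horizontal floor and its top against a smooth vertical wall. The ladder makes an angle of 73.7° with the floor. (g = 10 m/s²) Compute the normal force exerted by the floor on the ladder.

ΣF_y = 0: N_floor = 8.30×10 = 83 N.

N_floor ≈ 83 N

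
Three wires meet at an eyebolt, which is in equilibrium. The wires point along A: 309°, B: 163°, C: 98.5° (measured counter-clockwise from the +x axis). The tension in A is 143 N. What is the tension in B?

Resolve: ΣF_x = 143 cos 309° + T_B cos 163° + T_C cos 98.5° = 0.
        ΣF_y = 143 sin 309° + T_B sin 163° + T_C sin 98.5° = 0.
The known terms sum to (89.99, -111.1) N, so -0.9563 T_B − 0.1478 T_C = -89.99 and 0.2924 T_B + 0.9890 T_C = 111.1.
Solving simultaneously: T_B = 80.41 N, T_C = 88.60 N.

T_B ≈ 80.4 N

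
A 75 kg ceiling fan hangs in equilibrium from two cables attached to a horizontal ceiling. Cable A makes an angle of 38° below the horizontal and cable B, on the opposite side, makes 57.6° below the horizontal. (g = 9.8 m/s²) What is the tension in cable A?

T_A ≈ 396 N

Weight W = 75 × 9.8 = 735 N acts straight down.
Horizontal: T_A cos 38° = T_B cos 57.6°  →  T_B = 1.471 T_A.
Vertical: T_A sin 38° + T_B sin 57.6° = 735.
Substituting the horizontal relation into the vertical equation gives 1.857 T_A = 735, so T_A = 395.7 N.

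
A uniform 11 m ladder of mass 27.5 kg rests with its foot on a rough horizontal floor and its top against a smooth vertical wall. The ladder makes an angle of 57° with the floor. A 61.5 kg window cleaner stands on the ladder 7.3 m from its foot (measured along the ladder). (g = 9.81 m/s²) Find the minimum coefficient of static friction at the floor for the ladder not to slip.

ΣF_y = 0: N_floor = 27.5×9.81 + 61.5×9.81 = 873.09 N.
Torques about the foot: N_wall · 11 sin 57° = 27.5×9.81×5.5 cos 57° + 61.5×9.81×7.3 cos 57° → N_wall = 347.61 N.
ΣF_x = 0: f_floor = N_wall = 347.61 N.
μ_min = f_floor / N_floor = 347.61 / 873.09 = 0.3981.

μ_min ≈ 0.398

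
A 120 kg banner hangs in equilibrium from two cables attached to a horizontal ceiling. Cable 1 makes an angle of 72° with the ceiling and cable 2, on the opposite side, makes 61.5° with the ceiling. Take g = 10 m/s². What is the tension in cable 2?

T_2 ≈ 511 N

Weight W = 120 × 10 = 1200 N acts straight down.
Horizontal: T_1 cos 72° = T_2 cos 61.5°  →  T_1 = 1.544 T_2.
Vertical: T_1 sin 72° + T_2 sin 61.5° = 1200.
Substituting the horizontal relation into the vertical equation gives 2.347 T_2 = 1200, so T_2 = 511.2 N.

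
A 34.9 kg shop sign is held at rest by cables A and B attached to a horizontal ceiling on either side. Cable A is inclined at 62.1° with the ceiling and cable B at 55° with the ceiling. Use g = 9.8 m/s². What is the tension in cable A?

Weight W = 34.9 × 9.8 = 342 N acts straight down.
Horizontal: T_A cos 62.1° = T_B cos 55°  →  T_B = 0.8158 T_A.
Vertical: T_A sin 62.1° + T_B sin 55° = 342.
Substituting the horizontal relation into the vertical equation gives 1.552 T_A = 342, so T_A = 220.4 N.

T_A ≈ 220 N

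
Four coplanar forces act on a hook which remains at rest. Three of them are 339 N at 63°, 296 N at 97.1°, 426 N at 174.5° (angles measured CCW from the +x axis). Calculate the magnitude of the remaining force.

Sum the known components: ΣF_x = -306.7 N, ΣF_y = 636.6 N.
For equilibrium the remaining force must supply (−ΣF_x, −ΣF_y) = (306.7, -636.6) N.
Magnitude = √((306.7)² + (-636.6)²) = 706.6 N; direction = atan2(-636.6, 306.7) = 295.7°.

F ≈ 707 N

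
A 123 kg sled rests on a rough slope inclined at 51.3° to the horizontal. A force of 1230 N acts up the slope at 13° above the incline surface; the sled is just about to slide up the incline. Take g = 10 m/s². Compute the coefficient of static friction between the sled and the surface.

μ ≈ 0.484

On the verge of sliding up the incline, friction is at its maximum μN and acts down the slope.
Perpendicular to incline: N = W cos 51.3° − P sin 13° = 769 − 276.7 = 492.4 N.
Along incline: P cos 13° − μN = W sin 51.3° → μ = −(W sin 51.3° − P cos 13°) / N = 0.4845.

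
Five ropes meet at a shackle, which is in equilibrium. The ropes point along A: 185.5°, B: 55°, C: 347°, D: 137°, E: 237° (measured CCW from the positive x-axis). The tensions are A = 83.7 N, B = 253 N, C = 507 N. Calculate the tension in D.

Resolve: ΣF_x = 83.7 cos 185.5° + 253 cos 55° + 507 cos 347° + T_D cos 137° + T_E cos 237° = 0.
        ΣF_y = 83.7 sin 185.5° + 253 sin 55° + 507 sin 347° + T_D sin 137° + T_E sin 237° = 0.
The known terms sum to (555.8, 85.17) N, so -0.7314 T_D − 0.5446 T_E = -555.8 and 0.6820 T_D − 0.8387 T_E = -85.17.
Solving simultaneously: T_D = 426.2 N, T_E = 448.2 N.

T_D ≈ 426 N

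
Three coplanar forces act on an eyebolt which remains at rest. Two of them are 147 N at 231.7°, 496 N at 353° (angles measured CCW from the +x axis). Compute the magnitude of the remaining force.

F ≈ 438 N

Sum the known components: ΣF_x = 401.2 N, ΣF_y = -175.8 N.
For equilibrium the remaining force must supply (−ΣF_x, −ΣF_y) = (-401.2, 175.8) N.
Magnitude = √((-401.2)² + (175.8)²) = 438 N; direction = atan2(175.8, -401.2) = 156.3°.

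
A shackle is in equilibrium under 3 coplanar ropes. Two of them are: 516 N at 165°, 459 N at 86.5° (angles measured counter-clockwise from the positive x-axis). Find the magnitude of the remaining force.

F ≈ 756 N

Sum the known components: ΣF_x = -470.4 N, ΣF_y = 591.7 N.
For equilibrium the remaining force must supply (−ΣF_x, −ΣF_y) = (470.4, -591.7) N.
Magnitude = √((470.4)² + (-591.7)²) = 755.9 N; direction = atan2(-591.7, 470.4) = 308.5°.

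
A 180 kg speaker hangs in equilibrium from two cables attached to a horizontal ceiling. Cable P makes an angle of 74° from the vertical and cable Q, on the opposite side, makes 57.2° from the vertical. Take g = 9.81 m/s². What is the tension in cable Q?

Angles from the horizontal: cable P is 90° − 74° = 16°, cable Q is 90° − 57.2° = 32.8°.
Weight W = 180 × 9.81 = 1766 N acts straight down.
Horizontal: T_P cos 16° = T_Q cos 32.8°  →  T_P = 0.8744 T_Q.
Vertical: T_P sin 16° + T_Q sin 32.8° = 1766.
Substituting the horizontal relation into the vertical equation gives 0.7827 T_Q = 1766, so T_Q = 2256 N.

T_Q ≈ 2260 N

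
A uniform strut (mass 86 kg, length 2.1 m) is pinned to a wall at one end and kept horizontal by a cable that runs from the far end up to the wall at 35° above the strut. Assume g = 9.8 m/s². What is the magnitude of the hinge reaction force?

Take torques about the hinge: T sin 35° · 2.1 = 86×9.8×1.05 = 884.94 N·m.
So T = 884.94 / (0.5736 × 2.1) = 734.69 N.
ΣF_x = 0: H_x = T cos 35° = 601.82 N.
ΣF_y = 0: H_y = (86×9.8) − T sin 35° = 842.8 − 421.4 = 421.4 N.
|H| = √(H_x² + H_y²) = √((601.82)² + (421.4)²) = 734.69 N.

|H| ≈ 735 N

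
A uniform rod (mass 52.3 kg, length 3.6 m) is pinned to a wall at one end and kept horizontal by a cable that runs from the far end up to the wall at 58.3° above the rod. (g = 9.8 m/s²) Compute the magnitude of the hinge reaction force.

Take torques about the hinge: T sin 58.3° · 3.6 = 52.3×9.8×1.8 = 922.57 N·m.
So T = 922.57 / (0.8508 × 3.6) = 301.21 N.
ΣF_x = 0: H_x = T cos 58.3° = 158.28 N.
ΣF_y = 0: H_y = (52.3×9.8) − T sin 58.3° = 512.54 − 256.27 = 256.27 N.
|H| = √(H_x² + H_y²) = √((158.28)² + (256.27)²) = 301.21 N.

|H| ≈ 301 N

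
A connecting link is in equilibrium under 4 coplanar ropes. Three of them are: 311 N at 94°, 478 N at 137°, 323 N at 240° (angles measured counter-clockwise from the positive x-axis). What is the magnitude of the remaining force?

F ≈ 641 N

Sum the known components: ΣF_x = -532.8 N, ΣF_y = 356.5 N.
For equilibrium the remaining force must supply (−ΣF_x, −ΣF_y) = (532.8, -356.5) N.
Magnitude = √((532.8)² + (-356.5)²) = 641.1 N; direction = atan2(-356.5, 532.8) = 326.2°.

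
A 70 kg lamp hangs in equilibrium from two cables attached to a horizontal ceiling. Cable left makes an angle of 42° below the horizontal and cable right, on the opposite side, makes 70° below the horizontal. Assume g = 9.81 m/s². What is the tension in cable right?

T_right ≈ 550 N

Weight W = 70 × 9.81 = 686.7 N acts straight down.
Horizontal: T_left cos 42° = T_right cos 70°  →  T_left = 0.4602 T_right.
Vertical: T_left sin 42° + T_right sin 70° = 686.7.
Substituting the horizontal relation into the vertical equation gives 1.248 T_right = 686.7, so T_right = 550.4 N.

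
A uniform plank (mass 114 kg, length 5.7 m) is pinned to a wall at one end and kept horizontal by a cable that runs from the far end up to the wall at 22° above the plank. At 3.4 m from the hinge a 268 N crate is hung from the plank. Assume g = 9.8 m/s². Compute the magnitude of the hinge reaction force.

|H| ≈ 1900 N

Take torques about the hinge: T sin 22° · 5.7 = 114×9.8×2.85 + 268×3.4 = 4095.2 N·m.
So T = 4095.2 / (0.3746 × 5.7) = 1917.9 N.
ΣF_x = 0: H_x = T cos 22° = 1778.3 N.
ΣF_y = 0: H_y = (114×9.8 + 268) − T sin 22° = 1385.2 − 718.46 = 666.74 N.
|H| = √(H_x² + H_y²) = √((1778.3)² + (666.74)²) = 1899.1 N.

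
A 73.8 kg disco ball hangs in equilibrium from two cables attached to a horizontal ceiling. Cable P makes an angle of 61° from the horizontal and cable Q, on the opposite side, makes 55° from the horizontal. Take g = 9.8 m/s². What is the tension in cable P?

T_P ≈ 462 N

Weight W = 73.8 × 9.8 = 723.2 N acts straight down.
Horizontal: T_P cos 61° = T_Q cos 55°  →  T_Q = 0.8452 T_P.
Vertical: T_P sin 61° + T_Q sin 55° = 723.2.
Substituting the horizontal relation into the vertical equation gives 1.567 T_P = 723.2, so T_P = 461.5 N.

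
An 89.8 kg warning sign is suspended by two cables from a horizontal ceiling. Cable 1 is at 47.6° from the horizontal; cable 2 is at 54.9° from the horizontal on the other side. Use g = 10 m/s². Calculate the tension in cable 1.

Weight W = 89.8 × 10 = 898 N acts straight down.
Horizontal: T_1 cos 47.6° = T_2 cos 54.9°  →  T_2 = 1.173 T_1.
Vertical: T_1 sin 47.6° + T_2 sin 54.9° = 898.
Substituting the horizontal relation into the vertical equation gives 1.698 T_1 = 898, so T_1 = 528.9 N.

T_1 ≈ 529 N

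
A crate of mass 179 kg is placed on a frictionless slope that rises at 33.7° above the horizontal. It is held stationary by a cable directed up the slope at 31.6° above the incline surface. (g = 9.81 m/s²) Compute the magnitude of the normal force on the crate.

Take axes along and perpendicular to the incline. Weight components: W sin 33.7° = 974.3 N down-slope, W cos 33.7° = 1461 N into the surface.
Along incline: T cos 31.6° = W sin 33.7° → T = 1144 N.
Perpendicular: N = W cos 33.7° − T sin 31.6° = 861.5 N.

N ≈ 862 N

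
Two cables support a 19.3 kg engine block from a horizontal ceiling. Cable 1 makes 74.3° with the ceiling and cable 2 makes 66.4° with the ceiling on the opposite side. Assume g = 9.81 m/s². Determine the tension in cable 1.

T_1 ≈ 120 N

Weight W = 19.3 × 9.81 = 189.3 N acts straight down.
Horizontal: T_1 cos 74.3° = T_2 cos 66.4°  →  T_2 = 0.6759 T_1.
Vertical: T_1 sin 74.3° + T_2 sin 66.4° = 189.3.
Substituting the horizontal relation into the vertical equation gives 1.582 T_1 = 189.3, so T_1 = 119.7 N.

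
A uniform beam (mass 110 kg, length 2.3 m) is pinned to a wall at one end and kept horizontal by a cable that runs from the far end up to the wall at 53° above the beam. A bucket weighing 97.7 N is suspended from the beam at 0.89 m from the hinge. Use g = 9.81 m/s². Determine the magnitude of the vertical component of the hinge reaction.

Take torques about the hinge: T sin 53° · 2.3 = 110×9.81×1.15 + 97.7×0.89 = 1327.9 N·m.
So T = 1327.9 / (0.7986 × 2.3) = 722.93 N.
ΣF_y = 0: H_y = (110×9.81 + 97.7) − T sin 53° = 1176.8 − 577.36 = 599.44 N.

|H_y| ≈ 599 N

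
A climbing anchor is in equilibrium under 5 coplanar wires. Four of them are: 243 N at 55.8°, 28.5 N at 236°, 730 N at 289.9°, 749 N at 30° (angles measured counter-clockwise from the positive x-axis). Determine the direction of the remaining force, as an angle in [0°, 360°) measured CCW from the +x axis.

Sum the known components: ΣF_x = 1018 N, ΣF_y = -134.6 N.
For equilibrium the remaining force must supply (−ΣF_x, −ΣF_y) = (-1018, 134.6) N.
Magnitude = √((-1018)² + (134.6)²) = 1027 N; direction = atan2(134.6, -1018) = 172.5°.

θ ≈ 172°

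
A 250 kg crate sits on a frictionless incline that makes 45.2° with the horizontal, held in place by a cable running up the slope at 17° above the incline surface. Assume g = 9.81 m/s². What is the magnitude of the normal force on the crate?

Take axes along and perpendicular to the incline. Weight components: W sin 45.2° = 1740 N down-slope, W cos 45.2° = 1728 N into the surface.
Along incline: T cos 17° = W sin 45.2° → T = 1820 N.
Perpendicular: N = W cos 45.2° − T sin 17° = 1196 N.

N ≈ 1200 N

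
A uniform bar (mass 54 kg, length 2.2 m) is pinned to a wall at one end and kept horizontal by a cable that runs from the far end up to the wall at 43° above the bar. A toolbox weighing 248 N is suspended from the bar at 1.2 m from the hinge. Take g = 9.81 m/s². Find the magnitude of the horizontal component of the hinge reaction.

H_x ≈ 429 N

Take torques about the hinge: T sin 43° · 2.2 = 54×9.81×1.1 + 248×1.2 = 880.31 N·m.
So T = 880.31 / (0.6820 × 2.2) = 586.72 N.
ΣF_x = 0: H_x = T cos 43° = 429.1 N.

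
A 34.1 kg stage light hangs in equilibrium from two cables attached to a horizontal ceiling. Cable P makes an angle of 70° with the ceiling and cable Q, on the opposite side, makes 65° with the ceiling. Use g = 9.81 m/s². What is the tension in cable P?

Weight W = 34.1 × 9.81 = 334.5 N acts straight down.
Horizontal: T_P cos 70° = T_Q cos 65°  →  T_Q = 0.8093 T_P.
Vertical: T_P sin 70° + T_Q sin 65° = 334.5.
Substituting the horizontal relation into the vertical equation gives 1.673 T_P = 334.5, so T_P = 199.9 N.

T_P ≈ 200 N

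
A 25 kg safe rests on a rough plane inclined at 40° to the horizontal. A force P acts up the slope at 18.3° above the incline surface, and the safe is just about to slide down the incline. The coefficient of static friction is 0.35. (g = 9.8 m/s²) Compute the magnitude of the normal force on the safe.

N ≈ 153 N

On the verge of sliding down the incline, friction equals μN and acts up the slope.
Perpendicular: N + P sin 18.3° = W cos 40° = 187.7 N.
Along incline: P cos 18.3° + μN = W sin 40° with W sin 40° = 157.5 N.
Solving the pair for P and N: P = 109.3 N, N = 153.3 N (and f = μN = 53.67 N).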